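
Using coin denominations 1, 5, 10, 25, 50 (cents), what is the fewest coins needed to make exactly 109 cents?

7

109 − 2×50→9 − 1×5→4 − 4×1→0
Total coins = 2 + 1 + 4 = 7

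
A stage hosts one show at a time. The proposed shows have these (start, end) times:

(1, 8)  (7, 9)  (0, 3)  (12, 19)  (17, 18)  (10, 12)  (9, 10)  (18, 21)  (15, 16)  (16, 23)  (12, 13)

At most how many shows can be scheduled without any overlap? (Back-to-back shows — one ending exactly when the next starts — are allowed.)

Sorted by end: (0,3)  (1,8)  (7,9)  (9,10)  (10,12)  (12,13)  (15,16)  (17,18)  (12,19)  (18,21)  (16,23)
take (0,3); take (7,9); take (9,10); take (10,12); take (12,13); take (15,16); take (17,18); skip (12,19); take (18,21); skip (16,23).
Selected 8 shows.

8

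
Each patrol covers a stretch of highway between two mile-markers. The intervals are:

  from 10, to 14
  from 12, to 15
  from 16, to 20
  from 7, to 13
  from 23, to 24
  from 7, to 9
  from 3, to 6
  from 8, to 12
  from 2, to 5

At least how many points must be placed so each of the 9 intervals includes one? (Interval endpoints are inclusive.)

5

Sort by right endpoint; whenever an interval is uncovered, place a point at its right end.
Sorted: [2,5] [3,6] [7,9] [8,12] [7,13] [10,14] [12,15] [16,20] [23,24]
{[2,5],[3,6]} hit by 5; {[7,9],[8,12],[7,13]} hit by 9; {[10,14],[12,15]} hit by 14; {[16,20]} hit by 20; {[23,24]} hit by 24.
Points: 5, 9, 14, 20, 24 (5 total).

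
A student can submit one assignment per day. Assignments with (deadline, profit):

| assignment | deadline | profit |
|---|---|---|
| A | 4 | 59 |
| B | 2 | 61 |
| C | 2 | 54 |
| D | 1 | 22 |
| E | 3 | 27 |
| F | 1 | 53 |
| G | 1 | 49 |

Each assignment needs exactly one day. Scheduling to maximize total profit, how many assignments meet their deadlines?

Take jobs in profit order; each goes to the latest open slot no later than its deadline.
By profit: B(d2,61), A(d4,59), C(d2,54), F(d1,53), G(d1,49), E(d3,27), D(d1,22)
B→slot 2; A→slot 4; C→slot 1; F skipped; G skipped; E→slot 3; D skipped.
4 of 7 scheduled.

4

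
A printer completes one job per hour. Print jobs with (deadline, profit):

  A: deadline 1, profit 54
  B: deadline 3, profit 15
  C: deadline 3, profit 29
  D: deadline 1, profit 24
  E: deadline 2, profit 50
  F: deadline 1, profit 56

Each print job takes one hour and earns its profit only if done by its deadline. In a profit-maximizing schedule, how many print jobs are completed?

3

Take jobs in profit order; each goes to the latest open slot no later than its deadline.
By profit: F(d1,56), A(d1,54), E(d2,50), C(d3,29), D(d1,24), B(d3,15)
F→slot 1; A skipped; E→slot 2; C→slot 3; D skipped; B skipped.
3 of 6 scheduled.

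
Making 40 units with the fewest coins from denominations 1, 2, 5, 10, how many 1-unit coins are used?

0

Use the largest denomination that fits, subtract, and repeat.
40 − 4×10→0
Count of 1: 0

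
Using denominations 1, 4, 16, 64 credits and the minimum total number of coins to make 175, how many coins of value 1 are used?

3

Use the largest denomination that fits, subtract, and repeat.
175 − 2×64→47 − 2×16→15 − 3×4→3 − 3×1→0
Count of 1: 3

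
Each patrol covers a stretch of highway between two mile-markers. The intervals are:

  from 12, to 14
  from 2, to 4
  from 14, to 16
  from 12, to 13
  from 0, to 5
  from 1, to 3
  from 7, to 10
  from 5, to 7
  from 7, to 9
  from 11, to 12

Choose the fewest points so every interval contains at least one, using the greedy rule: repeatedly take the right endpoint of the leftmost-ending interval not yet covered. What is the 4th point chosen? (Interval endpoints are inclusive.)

Process intervals by earliest right end; each time one isn't hit yet, stab at its right endpoint.
By right end: [1,3]  [2,4]  [0,5]  [5,7]  [7,9]  [7,10]  [11,12]  [12,13]  [12,14]  [14,16]
[1,3] uncovered → point at 3; [5,7] uncovered → point at 7; [11,12] uncovered → point at 12; [14,16] uncovered → point at 16.
Points: 3, 7, 12, 16 (4 total).

16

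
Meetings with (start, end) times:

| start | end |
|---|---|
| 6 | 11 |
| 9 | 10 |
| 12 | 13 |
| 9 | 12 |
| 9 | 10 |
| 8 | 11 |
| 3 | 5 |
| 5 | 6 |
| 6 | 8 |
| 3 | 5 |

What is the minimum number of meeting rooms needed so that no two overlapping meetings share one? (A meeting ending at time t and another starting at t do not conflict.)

5

The answer is the maximum number of intervals overlapping at any instant.
Events (time:±→running): 3:+→1 3:+→2 5:-→1 5:-→0 5:+→1 6:-→0 6:+→1 6:+→2 8:-→1 8:+→2 9:+→3 9:+→4 9:+→5 … peak 5.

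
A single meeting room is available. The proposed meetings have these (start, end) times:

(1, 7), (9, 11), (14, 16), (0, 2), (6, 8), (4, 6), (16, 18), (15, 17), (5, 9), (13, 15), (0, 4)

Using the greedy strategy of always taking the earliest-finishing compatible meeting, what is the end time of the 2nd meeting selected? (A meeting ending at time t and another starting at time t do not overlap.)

By end time: (0,2), (0,4), (4,6), (1,7), (6,8), (5,9), (9,11), (13,15), (14,16), (15,17), (16,18).
Pick (0,2); next start ≥ 2 → (4,6); next start ≥ 6 → (6,8); next start ≥ 8 → (9,11); next start ≥ 11 → (13,15); next start ≥ 15 → (15,17).
Selected: (0,2) (4,6) (6,8) (9,11) (13,15) (15,17)

6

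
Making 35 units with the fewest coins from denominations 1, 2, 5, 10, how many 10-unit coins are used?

3

35 = 3×10 + 1×5
Count of 10: 3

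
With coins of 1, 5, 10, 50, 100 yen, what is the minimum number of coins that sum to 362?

7

Use the largest denomination that fits, subtract, and repeat.
362 = 3×100 + 1×50 + 1×10 + 2×1
Total coins = 3 + 1 + 1 + 2 = 7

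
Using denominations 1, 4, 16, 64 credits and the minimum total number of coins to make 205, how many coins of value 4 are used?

3

Greedy: take as many of the largest coin as possible, then repeat with the remainder.
205 − 3×64→13 − 3×4→1 − 1×1→0
Count of 4: 3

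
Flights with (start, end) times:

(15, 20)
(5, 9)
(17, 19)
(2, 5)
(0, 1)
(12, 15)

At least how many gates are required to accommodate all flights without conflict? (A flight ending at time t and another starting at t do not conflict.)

2

Count concurrent intervals with a sweep; the peak is the room count.
starts: [0, 2, 5, 12, 15, 17]
ends:   [1, 5, 9, 15, 19, 20]
s0→1 e1→0 s2→1 e5→0 s5→1 e9→0 s12→1 e15→0 s15→1 s17→2  — peak 2.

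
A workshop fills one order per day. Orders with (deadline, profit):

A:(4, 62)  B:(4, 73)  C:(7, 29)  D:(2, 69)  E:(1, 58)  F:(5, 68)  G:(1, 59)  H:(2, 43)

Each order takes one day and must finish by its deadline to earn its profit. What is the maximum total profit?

360

Take jobs in profit order; each goes to the latest open slot no later than its deadline.
Profit order: B=73 D=69 F=68 A=62 G=59 E=58 H=43 C=29
Assign: B→slot 4, D→slot 2, F→slot 5, A→slot 3, G→slot 1, E skipped, H skipped, C→slot 7.
Slots: [1:G] [2:D] [3:A] [4:B] [5:F] [7:C]
Profit = 59 + 69 + 62 + 73 + 68 + 29 = 360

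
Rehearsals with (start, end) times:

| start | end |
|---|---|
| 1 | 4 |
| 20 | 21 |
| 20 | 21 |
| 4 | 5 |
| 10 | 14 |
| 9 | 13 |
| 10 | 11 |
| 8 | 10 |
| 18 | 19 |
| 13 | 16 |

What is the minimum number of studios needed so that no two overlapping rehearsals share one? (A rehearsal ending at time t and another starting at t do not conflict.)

The answer is the maximum number of intervals overlapping at any instant.
starts: [1, 4, 8, 9, 10, 10, 13, 18, 20, 20]
ends:   [4, 5, 10, 11, 13, 14, 16, 19, 21, 21]
s1→1 e4→0 s4→1 e5→0 s8→1 s9→2 e10→1 s10→2 s10→3  — peak 3.

3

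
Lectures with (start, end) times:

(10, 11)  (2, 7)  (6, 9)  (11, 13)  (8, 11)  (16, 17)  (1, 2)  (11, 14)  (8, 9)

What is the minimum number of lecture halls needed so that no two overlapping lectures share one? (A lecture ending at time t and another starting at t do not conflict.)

3

Count concurrent intervals with a sweep; the peak is the room count.
starts: [1, 2, 6, 8, 8, 10, 11, 11, 16]
ends:   [2, 7, 9, 9, 11, 11, 13, 14, 17]
s1→1 e2→0 s2→1 s6→2 e7→1 s8→2 s8→3  — peak 3.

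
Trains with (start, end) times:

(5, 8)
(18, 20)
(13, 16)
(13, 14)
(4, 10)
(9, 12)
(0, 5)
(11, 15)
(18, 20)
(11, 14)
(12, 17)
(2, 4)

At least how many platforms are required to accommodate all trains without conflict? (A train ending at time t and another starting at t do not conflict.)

5

The answer is the maximum number of intervals overlapping at any instant.
Events (time:±→running): 0:+→1 2:+→2 4:-→1 4:+→2 5:-→1 5:+→2 8:-→1 9:+→2 10:-→1 11:+→2 11:+→3 12:-→2 12:+→3 13:+→4 13:+→5 … peak 5.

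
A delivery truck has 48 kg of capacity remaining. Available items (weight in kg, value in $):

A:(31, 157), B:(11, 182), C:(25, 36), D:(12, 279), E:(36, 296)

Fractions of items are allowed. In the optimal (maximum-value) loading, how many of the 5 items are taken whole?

2

Greedy by value/weight ratio, highest first.
Ratios (sorted): D 23.25, B 16.55, E 8.22, A 5.06, C 1.44
take D (12 @ 279); take B (11 @ 182); take 25/36 of E → 205.56. Capacity used 48/48.
2 item(s) taken whole; one partial (take 25/36 of E).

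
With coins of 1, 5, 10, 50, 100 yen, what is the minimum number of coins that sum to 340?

7

Greedy: take as many of the largest coin as possible, then repeat with the remainder.
340 − 3×100→40 − 4×10→0
Total coins = 3 + 4 = 7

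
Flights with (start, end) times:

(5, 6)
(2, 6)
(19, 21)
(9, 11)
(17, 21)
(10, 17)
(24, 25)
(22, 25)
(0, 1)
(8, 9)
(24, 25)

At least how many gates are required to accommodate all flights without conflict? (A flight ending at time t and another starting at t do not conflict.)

The answer is the maximum number of intervals overlapping at any instant.
Events (time:±→running): 0:+→1 1:-→0 2:+→1 5:+→2 6:-→1 6:-→0 8:+→1 9:-→0 9:+→1 10:+→2 11:-→1 17:-→0 17:+→1 19:+→2 21:-→1 21:-→0 22:+→1 24:+→2 24:+→3 … peak 3.

3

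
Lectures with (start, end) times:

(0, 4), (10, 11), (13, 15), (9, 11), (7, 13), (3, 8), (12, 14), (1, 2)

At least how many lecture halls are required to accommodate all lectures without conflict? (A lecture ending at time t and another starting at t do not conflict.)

3

Events (time:±→running): 0:+→1 1:+→2 2:-→1 3:+→2 4:-→1 7:+→2 8:-→1 9:+→2 10:+→3 … peak 3.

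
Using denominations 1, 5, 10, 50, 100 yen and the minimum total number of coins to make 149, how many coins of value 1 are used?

4

Use the largest denomination that fits, subtract, and repeat.
149 − 1×100→49 − 4×10→9 − 1×5→4 − 4×1→0
Count of 1: 4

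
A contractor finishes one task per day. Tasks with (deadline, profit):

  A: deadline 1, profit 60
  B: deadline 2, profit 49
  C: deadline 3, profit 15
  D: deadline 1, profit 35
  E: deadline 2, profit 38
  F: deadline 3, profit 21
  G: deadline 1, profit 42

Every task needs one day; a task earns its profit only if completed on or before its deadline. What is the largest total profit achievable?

Profit order: A=60 B=49 G=42 E=38 D=35 F=21 C=15
Assign: A→slot 1, B→slot 2, G skipped, E skipped, D skipped, F→slot 3, C skipped.
Slots: [1:A] [2:B] [3:F]
Profit = 60 + 49 + 21 = 130

130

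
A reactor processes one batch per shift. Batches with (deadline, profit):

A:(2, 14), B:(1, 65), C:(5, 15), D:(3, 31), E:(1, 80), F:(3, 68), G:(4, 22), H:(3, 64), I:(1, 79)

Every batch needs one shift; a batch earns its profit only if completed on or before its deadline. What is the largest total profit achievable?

249

Sort by profit descending; place each in the latest free slot ≤ its deadline.
Profit order: E=80 I=79 F=68 B=65 H=64 D=31 G=22 C=15 A=14
Assign: E→slot 1, I skipped, F→slot 3, B skipped, H→slot 2, D skipped, G→slot 4, C→slot 5, A skipped.
Slots: [1:E] [2:H] [3:F] [4:G] [5:C]
Profit = 80 + 64 + 68 + 22 + 15 = 249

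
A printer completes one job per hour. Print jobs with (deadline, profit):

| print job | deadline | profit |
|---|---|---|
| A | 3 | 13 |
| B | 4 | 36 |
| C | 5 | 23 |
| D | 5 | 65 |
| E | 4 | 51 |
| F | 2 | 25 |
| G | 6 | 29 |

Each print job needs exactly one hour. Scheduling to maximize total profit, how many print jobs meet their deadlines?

6

By profit: D(d5,65), E(d4,51), B(d4,36), G(d6,29), F(d2,25), C(d5,23), A(d3,13)
D→slot 5; E→slot 4; B→slot 3; G→slot 6; F→slot 2; C→slot 1; A skipped.
6 of 7 scheduled.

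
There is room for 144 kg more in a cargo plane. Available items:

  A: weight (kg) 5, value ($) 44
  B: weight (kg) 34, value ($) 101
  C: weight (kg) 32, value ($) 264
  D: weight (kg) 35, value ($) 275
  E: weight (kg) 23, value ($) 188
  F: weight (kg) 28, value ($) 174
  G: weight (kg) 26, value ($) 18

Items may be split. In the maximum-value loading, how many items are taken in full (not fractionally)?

Order: A (44/5=8.80) > C (264/32=8.25) > E (188/23=8.17) > D (275/35=7.86) > F (174/28=6.21) > B (101/34=2.97) > G (18/26=0.69)
Fill: take A (5 @ 44) → take C (32 @ 264) → take E (23 @ 188) → take D (35 @ 275) → take F (28 @ 174) → take 21/34 of B → 62.38; 144/144 used.
5 item(s) taken whole; one partial (take 21/34 of B).

5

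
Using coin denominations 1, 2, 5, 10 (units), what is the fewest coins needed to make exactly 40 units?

Use the largest denomination that fits, subtract, and repeat.
40 − 4×10→0
Total coins = 4 = 4

4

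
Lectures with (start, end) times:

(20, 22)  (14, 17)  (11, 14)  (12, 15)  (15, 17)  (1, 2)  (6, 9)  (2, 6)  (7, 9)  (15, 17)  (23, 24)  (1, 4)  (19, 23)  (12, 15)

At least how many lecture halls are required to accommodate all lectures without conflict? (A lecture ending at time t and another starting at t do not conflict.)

Events (time:±→running): 1:+→1 1:+→2 2:-→1 2:+→2 4:-→1 6:-→0 6:+→1 7:+→2 9:-→1 9:-→0 11:+→1 12:+→2 12:+→3 … peak 3.

3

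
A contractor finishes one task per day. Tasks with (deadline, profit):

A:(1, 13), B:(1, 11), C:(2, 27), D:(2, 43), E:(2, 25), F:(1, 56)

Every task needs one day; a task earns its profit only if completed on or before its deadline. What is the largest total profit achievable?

99

By profit: F(d1,56), D(d2,43), C(d2,27), E(d2,25), A(d1,13), B(d1,11)
F→slot 1; D→slot 2; C skipped; E skipped; A skipped; B skipped.
Profit = 56 + 43 = 99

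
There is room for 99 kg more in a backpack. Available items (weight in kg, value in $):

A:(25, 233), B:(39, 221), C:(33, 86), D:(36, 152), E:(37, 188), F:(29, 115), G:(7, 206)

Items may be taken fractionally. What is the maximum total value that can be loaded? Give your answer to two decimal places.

802.27

Greedy by value/weight ratio, highest first.
Ratios (sorted): G 29.43, A 9.32, B 5.67, E 5.08, D 4.22, F 3.97, C 2.61
take G (7 @ 206); take A (25 @ 233); take B (39 @ 221); take 28/37 of E → 142.27. Capacity used 99/99.
Total value = 802.27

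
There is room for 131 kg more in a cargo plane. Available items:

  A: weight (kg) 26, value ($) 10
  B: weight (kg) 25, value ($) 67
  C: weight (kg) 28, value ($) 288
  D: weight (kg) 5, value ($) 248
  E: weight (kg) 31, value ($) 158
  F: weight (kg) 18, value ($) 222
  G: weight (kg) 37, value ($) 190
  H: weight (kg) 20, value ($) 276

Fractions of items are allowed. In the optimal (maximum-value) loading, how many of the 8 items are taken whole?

5

Sort by value per unit weight and fill in that order.
Order: D (248/5=49.60) > H (276/20=13.80) > F (222/18=12.33) > C (288/28=10.29) > G (190/37=5.14) > E (158/31=5.10) > B (67/25=2.68) > A (10/26=0.38)
Fill: take D (5 @ 248) → take H (20 @ 276) → take F (18 @ 222) → take C (28 @ 288) → take G (37 @ 190) → take 23/31 of E → 117.23; 131/131 used.
5 item(s) taken whole; one partial (take 23/31 of E).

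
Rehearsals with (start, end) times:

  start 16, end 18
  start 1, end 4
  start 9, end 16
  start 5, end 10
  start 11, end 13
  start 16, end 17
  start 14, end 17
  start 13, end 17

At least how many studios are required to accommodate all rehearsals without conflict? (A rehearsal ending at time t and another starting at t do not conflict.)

Events (time:±→running): 1:+→1 4:-→0 5:+→1 9:+→2 10:-→1 11:+→2 13:-→1 13:+→2 14:+→3 16:-→2 16:+→3 16:+→4 … peak 4.

4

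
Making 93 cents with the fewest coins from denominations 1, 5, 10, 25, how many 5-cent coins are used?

1

Use the largest denomination that fits, subtract, and repeat.
93 = 3×25 + 1×10 + 1×5 + 3×1
Count of 5: 1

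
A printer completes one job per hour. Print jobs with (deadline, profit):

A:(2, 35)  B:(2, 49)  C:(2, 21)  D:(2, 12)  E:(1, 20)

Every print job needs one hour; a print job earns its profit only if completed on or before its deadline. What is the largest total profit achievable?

Take jobs in profit order; each goes to the latest open slot no later than its deadline.
By profit: B(d2,49), A(d2,35), C(d2,21), E(d1,20), D(d2,12)
B→slot 2; A→slot 1; C skipped; E skipped; D skipped.
Profit = 35 + 49 = 84

84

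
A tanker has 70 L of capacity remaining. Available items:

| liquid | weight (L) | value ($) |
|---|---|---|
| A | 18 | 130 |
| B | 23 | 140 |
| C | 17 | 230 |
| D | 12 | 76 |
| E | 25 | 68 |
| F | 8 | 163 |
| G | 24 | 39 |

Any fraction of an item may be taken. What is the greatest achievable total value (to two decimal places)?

690.30

Greedy by value/weight ratio, highest first.
Ratios (sorted): F 20.38, C 13.53, A 7.22, D 6.33, B 6.09, E 2.72, G 1.62
take F (8 @ 163); take C (17 @ 230); take A (18 @ 130); take D (12 @ 76); take 15/23 of B → 91.30. Capacity used 70/70.
Total value = 690.30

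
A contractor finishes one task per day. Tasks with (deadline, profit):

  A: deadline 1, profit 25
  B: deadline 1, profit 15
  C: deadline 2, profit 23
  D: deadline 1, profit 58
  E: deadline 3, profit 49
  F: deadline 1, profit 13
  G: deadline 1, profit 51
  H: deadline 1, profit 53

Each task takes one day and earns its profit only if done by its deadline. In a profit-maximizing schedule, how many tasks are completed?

3

Take jobs in profit order; each goes to the latest open slot no later than its deadline.
By profit: D(d1,58), H(d1,53), G(d1,51), E(d3,49), A(d1,25), C(d2,23), B(d1,15), F(d1,13)
D→slot 1; H skipped; G skipped; E→slot 3; A skipped; C→slot 2; B skipped; F skipped.
3 of 8 scheduled.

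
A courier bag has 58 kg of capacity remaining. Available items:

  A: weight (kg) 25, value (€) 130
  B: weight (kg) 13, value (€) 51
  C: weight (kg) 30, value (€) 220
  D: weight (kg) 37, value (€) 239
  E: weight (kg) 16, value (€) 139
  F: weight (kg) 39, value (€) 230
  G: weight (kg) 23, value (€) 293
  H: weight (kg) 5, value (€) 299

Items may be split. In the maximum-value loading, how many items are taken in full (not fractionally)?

Greedy by value/weight ratio, highest first.
Ratios (sorted): H 59.80, G 12.74, E 8.69, C 7.33, D 6.46, F 5.90, A 5.20, B 3.92
take H (5 @ 299); take G (23 @ 293); take E (16 @ 139); take 14/30 of C → 102.67. Capacity used 58/58.
3 item(s) taken whole; one partial (take 14/30 of C).

3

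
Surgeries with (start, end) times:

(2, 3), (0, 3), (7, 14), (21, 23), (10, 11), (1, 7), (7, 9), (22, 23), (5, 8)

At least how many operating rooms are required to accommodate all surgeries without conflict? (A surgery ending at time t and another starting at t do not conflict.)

starts: [0, 1, 2, 5, 7, 7, 10, 21, 22]
ends:   [3, 3, 7, 8, 9, 11, 14, 23, 23]
s0→1 s1→2 s2→3  — peak 3.

3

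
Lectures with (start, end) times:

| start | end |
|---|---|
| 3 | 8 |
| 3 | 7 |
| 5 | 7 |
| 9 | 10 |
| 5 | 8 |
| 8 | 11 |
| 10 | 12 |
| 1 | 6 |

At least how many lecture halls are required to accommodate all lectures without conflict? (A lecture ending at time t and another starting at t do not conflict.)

5

The answer is the maximum number of intervals overlapping at any instant.
starts: [1, 3, 3, 5, 5, 8, 9, 10]
ends:   [6, 7, 7, 8, 8, 10, 11, 12]
s1→1 s3→2 s3→3 s5→4 s5→5  — peak 5.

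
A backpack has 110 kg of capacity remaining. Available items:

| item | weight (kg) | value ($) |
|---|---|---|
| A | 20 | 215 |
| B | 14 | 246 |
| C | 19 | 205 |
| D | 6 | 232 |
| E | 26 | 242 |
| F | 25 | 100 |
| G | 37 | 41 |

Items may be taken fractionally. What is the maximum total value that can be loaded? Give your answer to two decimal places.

Order: D (232/6=38.67) > B (246/14=17.57) > C (205/19=10.79) > A (215/20=10.75) > E (242/26=9.31) > F (100/25=4.00) > G (41/37=1.11)
Fill: take D (6 @ 232) → take B (14 @ 246) → take C (19 @ 205) → take A (20 @ 215) → take E (26 @ 242) → take F (25 @ 100); 110/110 used.
Total value = 1240.00

1240.00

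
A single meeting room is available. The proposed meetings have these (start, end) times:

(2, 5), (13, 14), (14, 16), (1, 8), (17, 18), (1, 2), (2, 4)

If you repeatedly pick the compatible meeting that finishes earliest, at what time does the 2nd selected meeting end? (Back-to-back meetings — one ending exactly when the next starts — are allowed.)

4

Greedy by earliest finish: after sorting by end time, pick each interval compatible with the last pick.
By end time: (1,2), (2,4), (2,5), (1,8), (13,14), (14,16), (17,18).
Pick (1,2); next start ≥ 2 → (2,4); next start ≥ 4 → (13,14); next start ≥ 14 → (14,16); next start ≥ 16 → (17,18).
Selected: (1,2) (2,4) (13,14) (14,16) (17,18)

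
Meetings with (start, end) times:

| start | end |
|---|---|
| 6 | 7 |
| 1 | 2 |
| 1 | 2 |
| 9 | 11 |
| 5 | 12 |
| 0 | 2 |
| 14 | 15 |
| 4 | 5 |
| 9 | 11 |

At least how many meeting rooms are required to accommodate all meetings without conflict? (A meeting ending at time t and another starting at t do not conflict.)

Count concurrent intervals with a sweep; the peak is the room count.
Events (time:±→running): 0:+→1 1:+→2 1:+→3 … peak 3.

3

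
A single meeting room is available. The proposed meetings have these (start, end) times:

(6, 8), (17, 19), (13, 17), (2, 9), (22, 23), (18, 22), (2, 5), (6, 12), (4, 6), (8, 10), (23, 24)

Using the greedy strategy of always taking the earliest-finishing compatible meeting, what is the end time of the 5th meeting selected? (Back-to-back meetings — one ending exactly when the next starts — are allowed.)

Order by finish time; keep every interval that doesn't clash with the previous kept one.
By end time: (2,5), (4,6), (6,8), (2,9), (8,10), (6,12), (13,17), (17,19), (18,22), (22,23), (23,24).
Pick (2,5); next start ≥ 5 → (6,8); next start ≥ 8 → (8,10); next start ≥ 10 → (13,17); next start ≥ 17 → (17,19); next start ≥ 19 → (22,23); next start ≥ 23 → (23,24).
Selected: (2,5) (6,8) (8,10) (13,17) (17,19) (22,23) (23,24)

19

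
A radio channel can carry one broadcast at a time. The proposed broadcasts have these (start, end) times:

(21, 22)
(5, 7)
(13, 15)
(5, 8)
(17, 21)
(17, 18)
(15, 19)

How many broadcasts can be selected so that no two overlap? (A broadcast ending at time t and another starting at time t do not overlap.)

Order by finish time; keep every interval that doesn't clash with the previous kept one.
Sorted by end: (5,7)  (5,8)  (13,15)  (17,18)  (15,19)  (17,21)  (21,22)
take (5,7); take (13,15); take (17,18); skip (15,19); skip (17,21); take (21,22).
Selected 4 broadcasts.

4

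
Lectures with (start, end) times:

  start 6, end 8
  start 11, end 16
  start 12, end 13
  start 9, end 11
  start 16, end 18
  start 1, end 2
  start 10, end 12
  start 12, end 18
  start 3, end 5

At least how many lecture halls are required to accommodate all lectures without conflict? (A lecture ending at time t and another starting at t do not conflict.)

3

starts: [1, 3, 6, 9, 10, 11, 12, 12, 16]
ends:   [2, 5, 8, 11, 12, 13, 16, 18, 18]
s1→1 e2→0 s3→1 e5→0 s6→1 e8→0 s9→1 s10→2 e11→1 s11→2 e12→1 s12→2 s12→3  — peak 3.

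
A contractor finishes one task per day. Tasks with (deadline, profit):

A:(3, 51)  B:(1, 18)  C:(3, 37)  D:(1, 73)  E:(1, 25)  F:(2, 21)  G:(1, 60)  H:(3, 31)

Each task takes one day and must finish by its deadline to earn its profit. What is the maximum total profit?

Sort by profit descending; place each in the latest free slot ≤ its deadline.
By profit: D(d1,73), G(d1,60), A(d3,51), C(d3,37), H(d3,31), E(d1,25), F(d2,21), B(d1,18)
D→slot 1; G skipped; A→slot 3; C→slot 2; H skipped; E skipped; F skipped; B skipped.
Profit = 73 + 37 + 51 = 161

161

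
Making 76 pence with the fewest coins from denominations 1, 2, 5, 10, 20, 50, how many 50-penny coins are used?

Use the largest denomination that fits, subtract, and repeat.
76 − 1×50→26 − 1×20→6 − 1×5→1 − 1×1→0
Count of 50: 1

1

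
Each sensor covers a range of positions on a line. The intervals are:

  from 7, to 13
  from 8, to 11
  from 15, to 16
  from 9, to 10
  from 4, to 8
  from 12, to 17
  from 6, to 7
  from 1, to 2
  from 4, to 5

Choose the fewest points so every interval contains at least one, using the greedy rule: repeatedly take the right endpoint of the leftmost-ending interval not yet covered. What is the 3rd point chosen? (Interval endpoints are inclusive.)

7

Sorted: [1,2] [4,5] [6,7] [4,8] [9,10] [8,11] [7,13] [15,16] [12,17]
{[1,2]} hit by 2; {[4,5]} hit by 5; {[6,7],[4,8]} hit by 7; {[9,10],[8,11],[7,13]} hit by 10; {[15,16],[12,17]} hit by 16.
Points: 2, 5, 7, 10, 16 (5 total).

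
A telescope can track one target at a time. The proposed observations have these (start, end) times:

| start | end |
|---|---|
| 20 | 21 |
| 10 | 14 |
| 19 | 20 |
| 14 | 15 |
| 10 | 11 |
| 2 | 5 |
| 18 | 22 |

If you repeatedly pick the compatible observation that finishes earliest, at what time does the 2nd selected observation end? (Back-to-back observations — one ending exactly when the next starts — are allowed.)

Greedy by earliest finish: after sorting by end time, pick each interval compatible with the last pick.
Sorted by end: (2,5)  (10,11)  (10,14)  (14,15)  (19,20)  (20,21)  (18,22)
take (2,5); take (10,11); take (14,15); take (19,20); take (20,21); skip (18,22).
Selected: (2,5) (10,11) (14,15) (19,20) (20,21)

11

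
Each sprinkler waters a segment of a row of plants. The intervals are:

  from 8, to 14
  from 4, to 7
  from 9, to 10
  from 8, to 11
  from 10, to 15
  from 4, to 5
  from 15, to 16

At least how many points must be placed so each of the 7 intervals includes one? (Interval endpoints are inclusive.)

Process intervals by earliest right end; each time one isn't hit yet, stab at its right endpoint.
Sorted: [4,5] [4,7] [9,10] [8,11] [8,14] [10,15] [15,16]
{[4,5],[4,7]} hit by 5; {[9,10],[8,11],[8,14],[10,15]} hit by 10; {[15,16]} hit by 16.
Points: 5, 10, 16 (3 total).

3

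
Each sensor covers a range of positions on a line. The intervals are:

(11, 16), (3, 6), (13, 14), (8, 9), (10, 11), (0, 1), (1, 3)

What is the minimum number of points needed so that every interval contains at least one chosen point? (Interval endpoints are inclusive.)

By right end: [0,1]  [1,3]  [3,6]  [8,9]  [10,11]  [13,14]  [11,16]
[0,1] uncovered → point at 1; [3,6] uncovered → point at 6; [8,9] uncovered → point at 9; [10,11] uncovered → point at 11; [13,14] uncovered → point at 14.
Points: 1, 6, 9, 11, 14 (5 total).

5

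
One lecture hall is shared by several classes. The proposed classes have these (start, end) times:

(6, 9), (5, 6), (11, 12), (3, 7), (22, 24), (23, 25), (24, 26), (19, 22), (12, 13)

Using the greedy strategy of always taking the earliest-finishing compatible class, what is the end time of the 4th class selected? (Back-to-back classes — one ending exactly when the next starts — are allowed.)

13

Sorted by end: (5,6)  (3,7)  (6,9)  (11,12)  (12,13)  (19,22)  (22,24)  (23,25)  (24,26)
take (5,6); take (6,9); take (11,12); take (12,13); take (19,22); take (22,24); skip (23,25); take (24,26).
Selected: (5,6) (6,9) (11,12) (12,13) (19,22) (22,24) (24,26)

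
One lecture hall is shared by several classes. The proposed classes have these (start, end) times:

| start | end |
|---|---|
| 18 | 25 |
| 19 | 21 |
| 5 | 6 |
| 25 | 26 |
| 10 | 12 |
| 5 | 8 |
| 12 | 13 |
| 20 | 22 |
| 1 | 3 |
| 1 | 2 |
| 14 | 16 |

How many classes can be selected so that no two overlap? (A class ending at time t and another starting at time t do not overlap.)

Sorted by end: (1,2)  (1,3)  (5,6)  (5,8)  (10,12)  (12,13)  (14,16)  (19,21)  (20,22)  (18,25)  (25,26)
take (1,2); skip (1,3); take (5,6); skip (5,8); take (10,12); take (12,13); take (14,16); take (19,21); skip (20,22); skip (18,25); take (25,26).
Selected 7 classes.

7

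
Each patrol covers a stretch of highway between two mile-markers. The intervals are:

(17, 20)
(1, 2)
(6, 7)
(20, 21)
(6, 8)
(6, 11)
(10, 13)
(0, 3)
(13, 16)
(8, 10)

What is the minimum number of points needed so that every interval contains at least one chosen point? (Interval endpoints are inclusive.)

5

By right end: [1,2]  [0,3]  [6,7]  [6,8]  [8,10]  [6,11]  [10,13]  [13,16]  [17,20]  [20,21]
[1,2] uncovered → point at 2; [6,7] uncovered → point at 7; [8,10] uncovered → point at 10; [13,16] uncovered → point at 16; [17,20] uncovered → point at 20.
Points: 2, 7, 10, 16, 20 (5 total).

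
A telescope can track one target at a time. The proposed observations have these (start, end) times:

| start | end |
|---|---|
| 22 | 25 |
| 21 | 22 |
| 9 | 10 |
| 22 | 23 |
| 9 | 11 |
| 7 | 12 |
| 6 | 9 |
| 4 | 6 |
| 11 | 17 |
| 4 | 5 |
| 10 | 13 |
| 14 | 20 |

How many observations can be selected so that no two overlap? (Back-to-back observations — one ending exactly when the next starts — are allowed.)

Sorted by end: (4,5)  (4,6)  (6,9)  (9,10)  (9,11)  (7,12)  (10,13)  (11,17)  (14,20)  (21,22)  (22,23)  (22,25)
take (4,5); take (6,9); take (9,10); skip (7,12); take (10,13); take (14,20); take (21,22); take (22,23); skip (22,25).
Selected 7 observations.

7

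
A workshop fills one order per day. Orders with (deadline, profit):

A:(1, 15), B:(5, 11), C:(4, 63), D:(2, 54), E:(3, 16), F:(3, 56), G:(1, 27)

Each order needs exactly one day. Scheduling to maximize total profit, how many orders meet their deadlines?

Take jobs in profit order; each goes to the latest open slot no later than its deadline.
Profit order: C=63 F=56 D=54 G=27 E=16 A=15 B=11
Assign: C→slot 4, F→slot 3, D→slot 2, G→slot 1, E skipped, A skipped, B→slot 5.
Slots: [1:G] [2:D] [3:F] [4:C] [5:B]
5 of 7 scheduled.

5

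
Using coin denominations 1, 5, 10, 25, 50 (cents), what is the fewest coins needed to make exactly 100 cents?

2

100 − 2×50→0
Total coins = 2 = 2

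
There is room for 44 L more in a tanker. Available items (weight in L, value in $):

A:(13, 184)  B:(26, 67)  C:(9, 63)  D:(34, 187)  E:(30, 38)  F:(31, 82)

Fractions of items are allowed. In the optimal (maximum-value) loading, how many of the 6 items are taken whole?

2

Sort by value per unit weight and fill in that order.
Order: A (184/13=14.15) > C (63/9=7.00) > D (187/34=5.50) > F (82/31=2.65) > B (67/26=2.58) > E (38/30=1.27)
Fill: take A (13 @ 184) → take C (9 @ 63) → take 22/34 of D → 121.00; 44/44 used.
2 item(s) taken whole; one partial (take 22/34 of D).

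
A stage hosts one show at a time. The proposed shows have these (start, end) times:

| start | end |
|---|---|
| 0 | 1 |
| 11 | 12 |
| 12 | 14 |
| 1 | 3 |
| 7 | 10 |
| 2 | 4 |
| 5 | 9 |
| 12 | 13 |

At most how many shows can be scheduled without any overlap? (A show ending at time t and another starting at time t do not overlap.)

5

By end time: (0,1), (1,3), (2,4), (5,9), (7,10), (11,12), (12,13), (12,14).
Pick (0,1); next start ≥ 1 → (1,3); next start ≥ 3 → (5,9); next start ≥ 9 → (11,12); next start ≥ 12 → (12,13).
Selected 5 shows.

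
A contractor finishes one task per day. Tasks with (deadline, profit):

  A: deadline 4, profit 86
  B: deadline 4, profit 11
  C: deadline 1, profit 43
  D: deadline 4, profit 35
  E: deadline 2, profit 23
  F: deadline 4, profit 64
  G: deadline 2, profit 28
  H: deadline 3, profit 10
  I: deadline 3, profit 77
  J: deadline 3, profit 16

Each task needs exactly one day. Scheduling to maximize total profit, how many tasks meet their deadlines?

4

Take jobs in profit order; each goes to the latest open slot no later than its deadline.
Profit order: A=86 I=77 F=64 C=43 D=35 G=28 E=23 J=16 B=11 H=10
Assign: A→slot 4, I→slot 3, F→slot 2, C→slot 1, D skipped, G skipped, E skipped, J skipped, B skipped, H skipped.
Slots: [1:C] [2:F] [3:I] [4:A]
4 of 10 scheduled.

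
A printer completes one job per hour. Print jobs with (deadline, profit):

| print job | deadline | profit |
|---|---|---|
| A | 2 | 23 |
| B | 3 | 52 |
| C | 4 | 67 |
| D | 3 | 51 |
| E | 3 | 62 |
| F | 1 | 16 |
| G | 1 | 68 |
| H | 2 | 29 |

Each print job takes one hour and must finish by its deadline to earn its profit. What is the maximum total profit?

249

Sort by profit descending; place each in the latest free slot ≤ its deadline.
Profit order: G=68 C=67 E=62 B=52 D=51 H=29 A=23 F=16
Assign: G→slot 1, C→slot 4, E→slot 3, B→slot 2, D skipped, H skipped, A skipped, F skipped.
Slots: [1:G] [2:B] [3:E] [4:C]
Profit = 68 + 52 + 62 + 67 = 249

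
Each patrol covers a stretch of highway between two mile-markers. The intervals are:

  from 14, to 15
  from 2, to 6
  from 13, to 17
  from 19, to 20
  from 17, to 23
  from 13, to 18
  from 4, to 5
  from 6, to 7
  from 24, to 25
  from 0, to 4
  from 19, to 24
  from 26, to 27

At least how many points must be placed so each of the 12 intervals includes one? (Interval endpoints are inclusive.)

6

By right end: [0,4]  [4,5]  [2,6]  [6,7]  [14,15]  [13,17]  [13,18]  [19,20]  [17,23]  [19,24]  [24,25]  [26,27]
[0,4] uncovered → point at 4; [6,7] uncovered → point at 7; [14,15] uncovered → point at 15; [19,20] uncovered → point at 20; [24,25] uncovered → point at 25; [26,27] uncovered → point at 27.
Points: 4, 7, 15, 20, 25, 27 (6 total).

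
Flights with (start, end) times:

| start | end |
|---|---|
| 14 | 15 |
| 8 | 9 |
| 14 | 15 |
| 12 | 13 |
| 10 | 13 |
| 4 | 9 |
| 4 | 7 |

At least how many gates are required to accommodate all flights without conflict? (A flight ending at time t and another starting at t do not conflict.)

Count concurrent intervals with a sweep; the peak is the room count.
starts: [4, 4, 8, 10, 12, 14, 14]
ends:   [7, 9, 9, 13, 13, 15, 15]
s4→1 s4→2  — peak 2.

2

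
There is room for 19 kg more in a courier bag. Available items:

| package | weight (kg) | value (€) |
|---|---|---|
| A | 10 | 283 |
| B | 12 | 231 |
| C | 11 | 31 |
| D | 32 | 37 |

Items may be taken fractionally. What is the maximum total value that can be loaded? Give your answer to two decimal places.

Order: A (283/10=28.30) > B (231/12=19.25) > C (31/11=2.82) > D (37/32=1.16)
Fill: take A (10 @ 283) → take 9/12 of B → 173.25; 19/19 used.
Total value = 456.25

456.25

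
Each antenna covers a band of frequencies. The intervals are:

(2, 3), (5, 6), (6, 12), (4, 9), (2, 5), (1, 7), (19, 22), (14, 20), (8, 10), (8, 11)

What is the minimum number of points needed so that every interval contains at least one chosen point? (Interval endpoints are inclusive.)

4

Sorted: [2,3] [2,5] [5,6] [1,7] [4,9] [8,10] [8,11] [6,12] [14,20] [19,22]
{[2,3],[2,5]} hit by 3; {[5,6],[1,7],[4,9]} hit by 6; {[8,10],[8,11],[6,12]} hit by 10; {[14,20],[19,22]} hit by 20.
Points: 3, 6, 10, 20 (4 total).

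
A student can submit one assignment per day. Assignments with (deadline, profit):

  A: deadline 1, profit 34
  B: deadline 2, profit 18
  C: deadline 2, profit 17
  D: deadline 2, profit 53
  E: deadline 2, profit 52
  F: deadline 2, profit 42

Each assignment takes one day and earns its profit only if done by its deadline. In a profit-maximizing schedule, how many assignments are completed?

Profit order: D=53 E=52 F=42 A=34 B=18 C=17
Assign: D→slot 2, E→slot 1, F skipped, A skipped, B skipped, C skipped.
Slots: [1:E] [2:D]
2 of 6 scheduled.

2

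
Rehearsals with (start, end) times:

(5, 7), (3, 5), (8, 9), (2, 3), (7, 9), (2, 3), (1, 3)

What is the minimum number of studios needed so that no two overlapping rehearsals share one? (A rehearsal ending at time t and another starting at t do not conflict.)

3

starts: [1, 2, 2, 3, 5, 7, 8]
ends:   [3, 3, 3, 5, 7, 9, 9]
s1→1 s2→2 s2→3  — peak 3.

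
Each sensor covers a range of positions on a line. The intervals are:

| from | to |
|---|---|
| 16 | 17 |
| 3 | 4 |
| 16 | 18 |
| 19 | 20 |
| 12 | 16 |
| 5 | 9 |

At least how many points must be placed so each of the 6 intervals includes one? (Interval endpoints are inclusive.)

4

Process intervals by earliest right end; each time one isn't hit yet, stab at its right endpoint.
Sorted: [3,4] [5,9] [12,16] [16,17] [16,18] [19,20]
{[3,4]} hit by 4; {[5,9]} hit by 9; {[12,16],[16,17],[16,18]} hit by 16; {[19,20]} hit by 20.
Points: 4, 9, 16, 20 (4 total).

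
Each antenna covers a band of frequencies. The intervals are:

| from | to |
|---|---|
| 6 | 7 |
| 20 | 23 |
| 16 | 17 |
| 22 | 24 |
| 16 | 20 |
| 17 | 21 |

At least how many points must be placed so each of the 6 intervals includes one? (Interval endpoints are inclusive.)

By right end: [6,7]  [16,17]  [16,20]  [17,21]  [20,23]  [22,24]
[6,7] uncovered → point at 7; [16,17] uncovered → point at 17; [20,23] uncovered → point at 23.
Points: 7, 17, 23 (3 total).

3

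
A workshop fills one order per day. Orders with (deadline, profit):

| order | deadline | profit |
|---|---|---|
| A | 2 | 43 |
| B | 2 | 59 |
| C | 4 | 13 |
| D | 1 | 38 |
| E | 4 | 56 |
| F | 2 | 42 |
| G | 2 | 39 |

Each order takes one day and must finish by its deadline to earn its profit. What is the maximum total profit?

By profit: B(d2,59), E(d4,56), A(d2,43), F(d2,42), G(d2,39), D(d1,38), C(d4,13)
B→slot 2; E→slot 4; A→slot 1; F skipped; G skipped; D skipped; C→slot 3.
Profit = 43 + 59 + 13 + 56 = 171

171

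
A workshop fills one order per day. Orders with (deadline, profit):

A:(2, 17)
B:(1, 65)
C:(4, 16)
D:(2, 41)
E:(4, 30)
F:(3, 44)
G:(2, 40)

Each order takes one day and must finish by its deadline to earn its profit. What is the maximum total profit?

Sort by profit descending; place each in the latest free slot ≤ its deadline.
Profit order: B=65 F=44 D=41 G=40 E=30 A=17 C=16
Assign: B→slot 1, F→slot 3, D→slot 2, G skipped, E→slot 4, A skipped, C skipped.
Slots: [1:B] [2:D] [3:F] [4:E]
Profit = 65 + 41 + 44 + 30 = 180

180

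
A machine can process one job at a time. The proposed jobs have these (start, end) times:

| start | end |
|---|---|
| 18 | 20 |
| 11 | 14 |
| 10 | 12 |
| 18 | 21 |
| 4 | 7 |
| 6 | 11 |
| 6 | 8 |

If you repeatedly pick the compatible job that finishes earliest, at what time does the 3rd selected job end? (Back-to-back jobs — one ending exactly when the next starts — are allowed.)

20

Sorted by end: (4,7)  (6,8)  (6,11)  (10,12)  (11,14)  (18,20)  (18,21)
take (4,7); skip (6,11); take (10,12); take (18,20).
Selected: (4,7) (10,12) (18,20)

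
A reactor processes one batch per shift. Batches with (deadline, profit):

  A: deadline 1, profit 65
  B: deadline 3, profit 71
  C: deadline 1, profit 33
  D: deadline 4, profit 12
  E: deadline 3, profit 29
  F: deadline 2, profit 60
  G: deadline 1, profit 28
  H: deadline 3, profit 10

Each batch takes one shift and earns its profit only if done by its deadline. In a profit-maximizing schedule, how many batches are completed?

By profit: B(d3,71), A(d1,65), F(d2,60), C(d1,33), E(d3,29), G(d1,28), D(d4,12), H(d3,10)
B→slot 3; A→slot 1; F→slot 2; C skipped; E skipped; G skipped; D→slot 4; H skipped.
4 of 8 scheduled.

4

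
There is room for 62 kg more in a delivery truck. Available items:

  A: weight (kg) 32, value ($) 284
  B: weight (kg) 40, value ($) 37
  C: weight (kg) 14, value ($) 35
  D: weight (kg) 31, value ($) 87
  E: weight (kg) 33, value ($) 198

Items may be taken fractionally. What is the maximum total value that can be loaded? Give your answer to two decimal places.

464.00

Order: A (284/32=8.88) > E (198/33=6.00) > D (87/31=2.81) > C (35/14=2.50) > B (37/40=0.93)
Fill: take A (32 @ 284) → take 30/33 of E → 180.00; 62/62 used.
Total value = 464.00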